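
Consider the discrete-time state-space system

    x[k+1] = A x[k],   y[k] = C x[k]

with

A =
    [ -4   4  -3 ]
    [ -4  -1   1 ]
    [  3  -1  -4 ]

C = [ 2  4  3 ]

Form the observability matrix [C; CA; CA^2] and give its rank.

CA = [[-15, 1, -14]]
CA^2 = [[14, -47, 102]]
Observability matrix O = [C; CA; CA^2] = [[2, 4, 3], [-15, 1, -14], [14, -47, 102]]
det(O) = 2·(1·102 - (-14)·(-47)) - 4·((-15)·102 - (-14)·14) + 3·((-15)·(-47) - 1·14) = 2·(-556) - 4·(-1334) + 3·691 = 6297 ≠ 0, so rank(O) = 3.
rank(O) = 3 = n, so the pair (A, C) is completely observable.

3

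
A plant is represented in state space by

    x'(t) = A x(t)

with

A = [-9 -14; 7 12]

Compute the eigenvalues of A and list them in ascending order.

det(sI - A) = s^2 - (tr A)s + det A, with tr A = (-9) + 12 = 3 and det A = (-9)·12 - (-14)·7 = -108 - (-98) = -10.
So p(s) = det(sI - A) = s^2 - 3s - 10.
Factor s^2 - 3s - 10: two numbers with sum 3 and product -10 are 5 and -2, so s^2 - 3s - 10 = (s - 5)(s + 2).
Hence p(s) = (s - 5) (s + 2), with roots -2, 5.
At least one eigenvalue has non-negative real part, so the system is not asymptotically stable.

-2, 5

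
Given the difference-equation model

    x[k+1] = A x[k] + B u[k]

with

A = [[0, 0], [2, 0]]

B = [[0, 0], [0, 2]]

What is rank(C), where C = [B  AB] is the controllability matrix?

1

AB = [[0, 0], [0, 0]]
Controllability matrix C = [B  AB] = [[0, 0, 0, 0], [0, 2, 0, 0]]
Every column of C is a scalar multiple of column 2 = [0, 2] (multipliers 0, 1, 0, 0), so the columns span a one-dimensional space.
C ≠ 0, hence rank(C) = 1.
rank(C) = 1 < n = 2, so the pair (A, B) is not completely controllable.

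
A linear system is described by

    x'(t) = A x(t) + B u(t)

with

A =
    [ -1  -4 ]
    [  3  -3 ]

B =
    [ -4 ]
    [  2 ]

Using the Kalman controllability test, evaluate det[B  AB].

80

AB = [[-4], [-18]]
Controllability matrix C = [B  AB] = [[-4, -4], [2, -18]]
det(C) = (-4)·(-18) - (-4)·2 = 72 - (-8) = 80
Since det(C) ≠ 0, rank(C) = 2 and the system is completely controllable.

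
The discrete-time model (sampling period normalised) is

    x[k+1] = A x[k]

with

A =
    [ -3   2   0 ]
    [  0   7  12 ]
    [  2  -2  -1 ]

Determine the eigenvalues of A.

-1, 1, 3

det(zI - A) = z^3 - (tr A)z^2 + (M11 + M22 + M33)z - det A, where Mii is the 2×2 principal minor of A obtained by deleting row i and column i.
tr A = (-3) + 7 + (-1) = 3; M11 = 7·(-1) - 12·(-2) = -7 - (-24) = 17; M22 = (-3)·(-1) - 0·2 = 3 - 0 = 3; M33 = (-3)·7 - 2·0 = -21 - 0 = -21; sum of minors = -1.
det A = (-3)·(7·(-1) - 12·(-2)) - 2·(0·(-1) - 12·2) + 0·(0·(-2) - 7·2) = (-3)·17 - 2·(-24) + 0·(-14) = -3.
So p(z) = det(zI - A) = z^3 - 3z^2 - z + 3.
Rational-root test: any integer root divides 3. Testing small divisors, z = -1 works: p(-1) = -1 + (-3) + 1 + 3 = 0, so (z + 1) is a factor.
Dividing, p(z) = (z + 1)(z^2 - 4z + 3).
Factor z^2 - 4z + 3: two numbers with sum 4 and product 3 are 3 and 1, so z^2 - 4z + 3 = (z - 3)(z - 1).
Hence p(z) = (z - 3) (z - 1) (z + 1), with roots -1, 1, 3.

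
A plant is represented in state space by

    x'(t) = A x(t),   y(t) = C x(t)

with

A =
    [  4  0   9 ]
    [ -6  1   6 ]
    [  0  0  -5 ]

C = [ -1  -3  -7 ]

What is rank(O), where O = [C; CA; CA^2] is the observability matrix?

2

CA = [[14, -3, 8]]
CA^2 = [[74, -3, 68]]
Observability matrix O = [C; CA; CA^2] = [[-1, -3, -7], [14, -3, 8], [74, -3, 68]]
The columns c1, c2, c3 of O are linearly dependent: -c1 - 2·c2 + c3 = 0 (check each entry), so rank(O) ≤ 2.
The 2×2 minor from rows 1, 2, columns 1, 2 is (-1)·(-3) - (-3)·14 = 3 - (-42) = 45 ≠ 0, so rank(O) = 2.
rank(O) = 2 < n = 3, so the pair (A, C) is not completely observable.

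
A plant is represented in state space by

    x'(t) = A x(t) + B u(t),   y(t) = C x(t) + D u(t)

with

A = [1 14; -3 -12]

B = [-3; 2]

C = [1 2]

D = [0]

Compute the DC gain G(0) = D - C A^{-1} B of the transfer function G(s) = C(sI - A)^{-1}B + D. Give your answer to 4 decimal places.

G(0) = C(-A)^{-1}B + D = -C A^{-1} B + D.
det A = 30, so A^{-1} = (1/30)·adj(A) = [[-2/5, -7/15], [1/10, 1/30]]
A^{-1} B = [4/15, -7/30]^T
C A^{-1} B = -1/5
G(0) = D - C A^{-1} B = 0 - (-1/5) = 1/5 ≈ 0.2000

0.2000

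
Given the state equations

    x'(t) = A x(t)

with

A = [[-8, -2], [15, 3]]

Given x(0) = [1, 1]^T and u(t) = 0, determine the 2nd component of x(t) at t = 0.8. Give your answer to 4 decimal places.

det(sI - A) = s^2 - (tr A)s + det A, with tr A = (-8) + 3 = -5 and det A = (-8)·3 - (-2)·15 = -24 - (-30) = 6.
So p(s) = det(sI - A) = s^2 + 5s + 6.
Factor s^2 + 5s + 6: two numbers with sum -5 and product 6 are -2 and -3, so s^2 + 5s + 6 = (s + 2)(s + 3).
Hence p(s) = (s + 2) (s + 3), with roots -3, -2.
The eigenvalues -3, -2 are distinct and real, so A is diagonalisable and x(t) = e^{At} x(0) = V diag(e^{λ_i t}) V^{-1} x(0), where the columns of V are the eigenvectors.
λ = -3: A - (-3)I = [[-5, -2], [15, 6]]. Row 1 gives (-5)·v1 + (-2)·v2 = 0, so take v_1 = [2, -5]^T.
λ = -2: A - (-2)I = [[-6, -2], [15, 5]]. Row 1 gives (-6)·v1 + (-2)·v2 = 0, so take v_2 = [1, -3]^T.
V = [v_1 v_2] = [[2, 1], [-5, -3]] has det V = -1, so V^{-1} = adj(V)/det V = [[3, 1], [-5, -2]].
Modal coordinates z(0) = V^{-1} x(0): 3·1 + 1·1 = 4; (-5)·1 + (-2)·1 = -7; so z(0) = [4, -7]^T.
x_2(t) = Σ_i (v_i)_2 · z_i(0) · e^{λ_i t} (row 2 of V times the modal terms).
x_2(0.8) = (-5)·4·e^{-3·0.8} + (-3)·(-7)·e^{-2·0.8} = (-20)·0.090718 + 21·0.201897 = 2.4255.

2.4255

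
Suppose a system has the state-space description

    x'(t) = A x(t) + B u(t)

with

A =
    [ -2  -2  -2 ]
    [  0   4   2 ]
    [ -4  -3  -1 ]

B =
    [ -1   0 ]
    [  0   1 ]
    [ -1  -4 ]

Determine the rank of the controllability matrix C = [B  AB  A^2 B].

3

AB = [[4, 6], [-2, -4], [5, 1]]
A^2B = [[-14, -6], [2, -14], [-15, -13]]
Controllability matrix C = [B  AB  A^2B] = [[-1, 0, 4, 6, -14, -6], [0, 1, -2, -4, 2, -14], [-1, -4, 5, 1, -15, -13]]
Take the 3×3 submatrix of C formed by columns 1, 2, 3: [[-1, 0, 4], [0, 1, -2], [-1, -4, 5]]. Its determinant is (-1)·(1·5 - (-2)·(-4)) - 0·(0·5 - (-2)·(-1)) + 4·(0·(-4) - 1·(-1)) = (-1)·(-3) - 0·(-2) + 4·1 = 7 ≠ 0.
So rank(C) ≥ 3; since C has 3 rows, rank(C) = 3.
rank(C) = 3 = n, so the pair (A, B) is completely controllable.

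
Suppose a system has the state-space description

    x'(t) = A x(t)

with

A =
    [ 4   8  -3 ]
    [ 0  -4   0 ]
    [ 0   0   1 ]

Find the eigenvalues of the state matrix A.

det(sI - A) = s^3 - (tr A)s^2 + (M11 + M22 + M33)s - det A, where Mii is the 2×2 principal minor of A obtained by deleting row i and column i.
tr A = 4 + (-4) + 1 = 1; M11 = (-4)·1 - 0·0 = -4 - 0 = -4; M22 = 4·1 - (-3)·0 = 4 - 0 = 4; M33 = 4·(-4) - 8·0 = -16 - 0 = -16; sum of minors = -16.
det A = 4·((-4)·1 - 0·0) - 8·(0·1 - 0·0) + (-3)·(0·0 - (-4)·0) = 4·(-4) - 8·0 + (-3)·0 = -16.
So p(s) = det(sI - A) = s^3 - s^2 - 16s + 16.
Rational-root test: any integer root divides 16. Testing small divisors, s = 1 works: p(1) = 1 + (-1) + (-16) + 16 = 0, so (s - 1) is a factor.
Dividing, p(s) = (s - 1)(s^2 - 16).
Factor s^2 - 16: two numbers with sum 0 and product -16 are 4 and -4, so s^2 - 16 = (s - 4)(s + 4).
Hence p(s) = (s - 4) (s - 1) (s + 4), with roots -4, 1, 4.
At least one eigenvalue has non-negative real part, so the system is not asymptotically stable.

-4, 1, 4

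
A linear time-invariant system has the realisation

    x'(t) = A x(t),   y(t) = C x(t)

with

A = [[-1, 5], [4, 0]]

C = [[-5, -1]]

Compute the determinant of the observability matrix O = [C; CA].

126

CA = [[1, -25]]
Observability matrix O = [C; CA] = [[-5, -1], [1, -25]]
det(O) = (-5)·(-25) - (-1)·1 = 125 - (-1) = 126
Since det(O) ≠ 0, rank(O) = 2 and the system is completely observable.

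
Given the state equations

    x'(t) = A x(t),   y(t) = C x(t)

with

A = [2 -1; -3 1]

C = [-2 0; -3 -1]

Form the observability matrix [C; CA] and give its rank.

CA = [[-4, 2], [-3, 2]]
Observability matrix O = [C; CA] = [[-2, 0], [-3, -1], [-4, 2], [-3, 2]]
Take the 2×2 submatrix of O formed by rows 1, 2: [[-2, 0], [-3, -1]]. Its determinant is (-2)·(-1) - 0·(-3) = 2 - 0 = 2 ≠ 0.
So rank(O) ≥ 2; since O has 2 columns, rank(O) = 2.
rank(O) = 2 = n, so the pair (A, C) is completely observable.

2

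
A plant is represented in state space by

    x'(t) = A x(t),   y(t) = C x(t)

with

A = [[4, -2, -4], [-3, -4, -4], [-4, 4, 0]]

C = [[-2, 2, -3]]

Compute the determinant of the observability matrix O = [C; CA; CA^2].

CA = [[-2, -16, 0]]
CA^2 = [[40, 68, 72]]
Observability matrix O = [C; CA; CA^2] = [[-2, 2, -3], [-2, -16, 0], [40, 68, 72]]
Expanding along the first row, det(O) = (-2)·((-16)·72 - 0·68) - 2·((-2)·72 - 0·40) + (-3)·((-2)·68 - (-16)·40) = (-2)·(-1152) - 2·(-144) + (-3)·504 = 1080
Since det(O) ≠ 0, rank(O) = 3 and the system is completely observable.

1080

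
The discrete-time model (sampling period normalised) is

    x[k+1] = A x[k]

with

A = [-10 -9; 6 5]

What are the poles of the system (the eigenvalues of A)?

-4, -1

det(zI - A) = z^2 - (tr A)z + det A, with tr A = (-10) + 5 = -5 and det A = (-10)·5 - (-9)·6 = -50 - (-54) = 4.
So p(z) = det(zI - A) = z^2 + 5z + 4.
Factor z^2 + 5z + 4: two numbers with sum -5 and product 4 are -1 and -4, so z^2 + 5z + 4 = (z + 1)(z + 4).
Hence p(z) = (z + 1) (z + 4), with roots -4, -1.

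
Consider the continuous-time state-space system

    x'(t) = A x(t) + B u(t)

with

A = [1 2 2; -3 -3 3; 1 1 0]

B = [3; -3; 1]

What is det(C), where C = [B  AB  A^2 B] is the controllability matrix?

3

AB = [[-1], [3], [0]]
A^2B = [[5], [-6], [2]]
Controllability matrix C = [B  AB  A^2B] = [[3, -1, 5], [-3, 3, -6], [1, 0, 2]]
Expanding along the first row, det(C) = 3·(3·2 - (-6)·0) - (-1)·((-3)·2 - (-6)·1) + 5·((-3)·0 - 3·1) = 3·6 - (-1)·0 + 5·(-3) = 3
Since det(C) ≠ 0, rank(C) = 3 and the system is completely controllable.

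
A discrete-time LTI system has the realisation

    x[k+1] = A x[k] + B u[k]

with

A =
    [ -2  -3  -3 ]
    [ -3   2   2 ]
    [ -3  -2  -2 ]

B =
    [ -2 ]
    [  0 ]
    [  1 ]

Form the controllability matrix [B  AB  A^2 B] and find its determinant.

AB = [[1], [8], [4]]
A^2B = [[-38], [21], [-27]]
Controllability matrix C = [B  AB  A^2B] = [[-2, 1, -38], [0, 8, 21], [1, 4, -27]]
Expanding along the first row, det(C) = (-2)·(8·(-27) - 21·4) - 1·(0·(-27) - 21·1) + (-38)·(0·4 - 8·1) = (-2)·(-300) - 1·(-21) + (-38)·(-8) = 925
Since det(C) ≠ 0, rank(C) = 3 and the system is completely controllable.

925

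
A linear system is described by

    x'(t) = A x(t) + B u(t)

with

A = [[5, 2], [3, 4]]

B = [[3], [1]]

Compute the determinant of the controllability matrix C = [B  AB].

22

AB = [[17], [13]]
Controllability matrix C = [B  AB] = [[3, 17], [1, 13]]
det(C) = 3·13 - 17·1 = 39 - 17 = 22
Since det(C) ≠ 0, rank(C) = 2 and the system is completely controllable.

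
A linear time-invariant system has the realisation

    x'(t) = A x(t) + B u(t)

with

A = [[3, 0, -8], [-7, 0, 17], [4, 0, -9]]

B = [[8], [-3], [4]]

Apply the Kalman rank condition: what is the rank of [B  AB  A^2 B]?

2

AB = [[-8], [12], [-4]]
A^2B = [[8], [-12], [4]]
Controllability matrix C = [B  AB  A^2B] = [[8, -8, 8], [-3, 12, -12], [4, -4, 4]]
The rows r1, r2, r3 of C are linearly dependent: -r1 + 2·r3 = 0 (check each entry), so rank(C) ≤ 2.
The 2×2 minor from rows 1, 2, columns 1, 2 is 8·12 - (-8)·(-3) = 96 - 24 = 72 ≠ 0, so rank(C) = 2.
rank(C) = 2 < n = 3, so the pair (A, B) is not completely controllable.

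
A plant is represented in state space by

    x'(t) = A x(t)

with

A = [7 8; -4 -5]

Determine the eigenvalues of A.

det(sI - A) = s^2 - (tr A)s + det A, with tr A = 7 + (-5) = 2 and det A = 7·(-5) - 8·(-4) = -35 - (-32) = -3.
So p(s) = det(sI - A) = s^2 - 2s - 3.
Factor s^2 - 2s - 3: two numbers with sum 2 and product -3 are 3 and -1, so s^2 - 2s - 3 = (s - 3)(s + 1).
Hence p(s) = (s - 3) (s + 1), with roots -1, 3.
At least one eigenvalue has non-negative real part, so the system is not asymptotically stable.

-1, 3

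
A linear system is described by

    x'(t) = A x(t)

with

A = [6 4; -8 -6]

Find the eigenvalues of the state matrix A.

det(sI - A) = s^2 - (tr A)s + det A, with tr A = 6 + (-6) = 0 and det A = 6·(-6) - 4·(-8) = -36 - (-32) = -4.
So p(s) = det(sI - A) = s^2 - 4.
Factor s^2 - 4: two numbers with sum 0 and product -4 are 2 and -2, so s^2 - 4 = (s - 2)(s + 2).
Hence p(s) = (s - 2) (s + 2), with roots -2, 2.
At least one eigenvalue has non-negative real part, so the system is not asymptotically stable.

-2, 2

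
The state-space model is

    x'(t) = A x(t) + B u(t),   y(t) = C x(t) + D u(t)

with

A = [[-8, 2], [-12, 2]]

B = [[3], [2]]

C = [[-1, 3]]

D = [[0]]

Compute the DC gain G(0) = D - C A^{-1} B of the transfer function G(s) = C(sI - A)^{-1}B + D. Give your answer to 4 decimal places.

-7.2500

G(0) = C(-A)^{-1}B + D = -C A^{-1} B + D.
det A = 8, so A^{-1} = (1/8)·adj(A) = [[1/4, -1/4], [3/2, -1]]
A^{-1} B = [1/4, 5/2]^T
C A^{-1} B = 29/4
G(0) = D - C A^{-1} B = 0 - (29/4) = -29/4 ≈ -7.2500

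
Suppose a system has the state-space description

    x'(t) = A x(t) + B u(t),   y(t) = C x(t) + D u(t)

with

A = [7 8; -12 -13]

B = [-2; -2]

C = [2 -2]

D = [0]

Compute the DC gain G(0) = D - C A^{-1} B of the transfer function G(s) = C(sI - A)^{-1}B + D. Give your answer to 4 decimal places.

G(0) = C(-A)^{-1}B + D = -C A^{-1} B + D.
det A = 5, so A^{-1} = (1/5)·adj(A) = [[-13/5, -8/5], [12/5, 7/5]]
A^{-1} B = [42/5, -38/5]^T
C A^{-1} B = 32
G(0) = D - C A^{-1} B = 0 - (32) = -32

-32.0000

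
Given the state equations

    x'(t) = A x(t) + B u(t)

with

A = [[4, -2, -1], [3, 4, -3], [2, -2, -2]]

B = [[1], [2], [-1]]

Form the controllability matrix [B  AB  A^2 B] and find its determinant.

-707

AB = [[1], [14], [0]]
A^2B = [[-24], [59], [-26]]
Controllability matrix C = [B  AB  A^2B] = [[1, 1, -24], [2, 14, 59], [-1, 0, -26]]
Expanding along the first row, det(C) = 1·(14·(-26) - 59·0) - 1·(2·(-26) - 59·(-1)) + (-24)·(2·0 - 14·(-1)) = 1·(-364) - 1·7 + (-24)·14 = -707
Since det(C) ≠ 0, rank(C) = 3 and the system is completely controllable.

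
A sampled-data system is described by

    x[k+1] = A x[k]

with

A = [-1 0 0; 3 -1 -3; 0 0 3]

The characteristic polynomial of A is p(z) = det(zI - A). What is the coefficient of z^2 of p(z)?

Expand det(zI - A) for the 3×3 matrix.
p(z) = z^3 - z^2 - 5z - 3.
(Check: constant term = det(-A) = (-1)^3 det A = -3; coefficient of z^2 = -tr A = -1.)
The coefficient of z^2 is -1.

-1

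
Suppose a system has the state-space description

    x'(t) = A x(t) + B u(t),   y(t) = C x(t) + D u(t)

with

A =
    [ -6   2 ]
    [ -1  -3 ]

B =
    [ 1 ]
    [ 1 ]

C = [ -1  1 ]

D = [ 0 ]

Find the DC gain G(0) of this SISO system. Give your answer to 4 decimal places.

G(0) = C(-A)^{-1}B + D = -C A^{-1} B + D.
det A = 20, so A^{-1} = (1/20)·adj(A) = [[-3/20, -1/10], [1/20, -3/10]]
A^{-1} B = [-1/4, -1/4]^T
C A^{-1} B = 0
G(0) = D - C A^{-1} B = 0 - (0) = 0

0.0000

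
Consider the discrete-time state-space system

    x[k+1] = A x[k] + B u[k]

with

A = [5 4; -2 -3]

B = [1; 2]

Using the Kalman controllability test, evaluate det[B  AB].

-34

AB = [[13], [-8]]
Controllability matrix C = [B  AB] = [[1, 13], [2, -8]]
det(C) = 1·(-8) - 13·2 = -8 - 26 = -34
Since det(C) ≠ 0, rank(C) = 2 and the system is completely controllable.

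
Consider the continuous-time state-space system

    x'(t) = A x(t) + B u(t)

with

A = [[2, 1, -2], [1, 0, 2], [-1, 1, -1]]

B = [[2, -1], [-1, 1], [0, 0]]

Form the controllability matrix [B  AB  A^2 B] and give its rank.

AB = [[3, -1], [2, -1], [-3, 2]]
A^2B = [[14, -7], [-3, 3], [2, -2]]
Controllability matrix C = [B  AB  A^2B] = [[2, -1, 3, -1, 14, -7], [-1, 1, 2, -1, -3, 3], [0, 0, -3, 2, 2, -2]]
Take the 3×3 submatrix of C formed by columns 1, 2, 3: [[2, -1, 3], [-1, 1, 2], [0, 0, -3]]. Its determinant is 2·(1·(-3) - 2·0) - (-1)·((-1)·(-3) - 2·0) + 3·((-1)·0 - 1·0) = 2·(-3) - (-1)·3 + 3·0 = -3 ≠ 0.
So rank(C) ≥ 3; since C has 3 rows, rank(C) = 3.
rank(C) = 3 = n, so the pair (A, B) is completely controllable.

3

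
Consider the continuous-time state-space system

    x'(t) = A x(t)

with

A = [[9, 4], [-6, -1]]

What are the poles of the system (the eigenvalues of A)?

det(sI - A) = s^2 - (tr A)s + det A, with tr A = 9 + (-1) = 8 and det A = 9·(-1) - 4·(-6) = -9 - (-24) = 15.
So p(s) = det(sI - A) = s^2 - 8s + 15.
Factor s^2 - 8s + 15: two numbers with sum 8 and product 15 are 5 and 3, so s^2 - 8s + 15 = (s - 5)(s - 3).
Hence p(s) = (s - 5) (s - 3), with roots 3, 5.
At least one eigenvalue has non-negative real part, so the system is not asymptotically stable.

3, 5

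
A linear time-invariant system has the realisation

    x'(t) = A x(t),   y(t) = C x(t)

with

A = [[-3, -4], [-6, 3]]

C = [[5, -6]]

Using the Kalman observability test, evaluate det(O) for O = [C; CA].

-64

CA = [[21, -38]]
Observability matrix O = [C; CA] = [[5, -6], [21, -38]]
det(O) = 5·(-38) - (-6)·21 = -190 - (-126) = -64
Since det(O) ≠ 0, rank(O) = 2 and the system is completely observable.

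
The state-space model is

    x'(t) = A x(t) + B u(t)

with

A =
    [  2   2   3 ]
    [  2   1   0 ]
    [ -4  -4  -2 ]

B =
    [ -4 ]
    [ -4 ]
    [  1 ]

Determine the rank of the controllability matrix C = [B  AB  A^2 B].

3

AB = [[-13], [-12], [30]]
A^2B = [[40], [-38], [40]]
Controllability matrix C = [B  AB  A^2B] = [[-4, -13, 40], [-4, -12, -38], [1, 30, 40]]
det(C) = (-4)·((-12)·40 - (-38)·30) - (-13)·((-4)·40 - (-38)·1) + 40·((-4)·30 - (-12)·1) = (-4)·660 - (-13)·(-122) + 40·(-108) = -8546 ≠ 0, so rank(C) = 3.
rank(C) = 3 = n, so the pair (A, B) is completely controllable.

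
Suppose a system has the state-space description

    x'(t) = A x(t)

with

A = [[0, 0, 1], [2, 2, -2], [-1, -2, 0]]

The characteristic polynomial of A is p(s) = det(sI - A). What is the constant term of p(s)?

2

Expand det(sI - A) for the 3×3 matrix.
p(s) = s^3 - 2s^2 - 3s + 2.
(Check: constant term = det(-A) = (-1)^3 det A = 2; coefficient of s^2 = -tr A = -2.)
The constant term is 2.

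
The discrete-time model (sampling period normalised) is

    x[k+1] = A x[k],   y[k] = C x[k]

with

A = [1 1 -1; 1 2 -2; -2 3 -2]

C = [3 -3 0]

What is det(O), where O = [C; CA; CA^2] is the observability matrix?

CA = [[0, -3, 3]]
CA^2 = [[-9, 3, 0]]
Observability matrix O = [C; CA; CA^2] = [[3, -3, 0], [0, -3, 3], [-9, 3, 0]]
Expanding along the first row, det(O) = 3·((-3)·0 - 3·3) - (-3)·(0·0 - 3·(-9)) + 0·(0·3 - (-3)·(-9)) = 3·(-9) - (-3)·27 + 0·(-27) = 54
Since det(O) ≠ 0, rank(O) = 3 and the system is completely observable.

54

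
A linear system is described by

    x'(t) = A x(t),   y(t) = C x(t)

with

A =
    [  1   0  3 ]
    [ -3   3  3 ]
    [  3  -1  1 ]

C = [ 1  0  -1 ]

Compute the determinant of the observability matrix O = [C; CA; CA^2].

CA = [[-2, 1, 2]]
CA^2 = [[1, 1, -1]]
Observability matrix O = [C; CA; CA^2] = [[1, 0, -1], [-2, 1, 2], [1, 1, -1]]
Expanding along the first row, det(O) = 1·(1·(-1) - 2·1) - 0·((-2)·(-1) - 2·1) + (-1)·((-2)·1 - 1·1) = 1·(-3) - 0·0 + (-1)·(-3) = 0
Since det(O) = 0, rank(O) < 3 and the system is not completely observable.

0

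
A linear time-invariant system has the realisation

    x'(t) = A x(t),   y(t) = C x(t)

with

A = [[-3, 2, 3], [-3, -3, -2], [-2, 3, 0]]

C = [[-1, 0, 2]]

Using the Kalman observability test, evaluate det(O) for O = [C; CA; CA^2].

CA = [[-1, 4, -3]]
CA^2 = [[-3, -23, -11]]
Observability matrix O = [C; CA; CA^2] = [[-1, 0, 2], [-1, 4, -3], [-3, -23, -11]]
Expanding along the first row, det(O) = (-1)·(4·(-11) - (-3)·(-23)) - 0·((-1)·(-11) - (-3)·(-3)) + 2·((-1)·(-23) - 4·(-3)) = (-1)·(-113) - 0·2 + 2·35 = 183
Since det(O) ≠ 0, rank(O) = 3 and the system is completely observable.

183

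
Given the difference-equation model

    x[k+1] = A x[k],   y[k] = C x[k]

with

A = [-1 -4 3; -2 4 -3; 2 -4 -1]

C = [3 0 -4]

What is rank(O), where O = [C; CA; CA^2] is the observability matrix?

CA = [[-11, 4, 13]]
CA^2 = [[29, 8, -58]]
Observability matrix O = [C; CA; CA^2] = [[3, 0, -4], [-11, 4, 13], [29, 8, -58]]
det(O) = 3·(4·(-58) - 13·8) - 0·((-11)·(-58) - 13·29) + (-4)·((-11)·8 - 4·29) = 3·(-336) - 0·261 + (-4)·(-204) = -192 ≠ 0, so rank(O) = 3.
rank(O) = 3 = n, so the pair (A, C) is completely observable.

3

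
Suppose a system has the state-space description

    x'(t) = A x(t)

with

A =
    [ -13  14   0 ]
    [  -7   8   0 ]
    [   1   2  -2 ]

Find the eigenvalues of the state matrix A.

det(sI - A) = s^3 - (tr A)s^2 + (M11 + M22 + M33)s - det A, where Mii is the 2×2 principal minor of A obtained by deleting row i and column i.
tr A = (-13) + 8 + (-2) = -7; M11 = 8·(-2) - 0·2 = -16 - 0 = -16; M22 = (-13)·(-2) - 0·1 = 26 - 0 = 26; M33 = (-13)·8 - 14·(-7) = -104 - (-98) = -6; sum of minors = 4.
det A = (-13)·(8·(-2) - 0·2) - 14·((-7)·(-2) - 0·1) + 0·((-7)·2 - 8·1) = (-13)·(-16) - 14·14 + 0·(-22) = 12.
So p(s) = det(sI - A) = s^3 + 7s^2 + 4s - 12.
Rational-root test: any integer root divides -12. Testing small divisors, s = 1 works: p(1) = 1 + 7 + 4 + (-12) = 0, so (s - 1) is a factor.
Dividing, p(s) = (s - 1)(s^2 + 8s + 12).
Factor s^2 + 8s + 12: two numbers with sum -8 and product 12 are -2 and -6, so s^2 + 8s + 12 = (s + 2)(s + 6).
Hence p(s) = (s - 1) (s + 2) (s + 6), with roots -6, -2, 1.
At least one eigenvalue has non-negative real part, so the system is not asymptotically stable.

-6, -2, 1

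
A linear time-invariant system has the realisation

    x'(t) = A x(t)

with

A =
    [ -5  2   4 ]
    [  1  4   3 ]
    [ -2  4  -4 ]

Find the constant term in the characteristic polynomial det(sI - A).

-184

Expand det(sI - A) for the 3×3 matrix.
p(s) = s^3 + 5s^2 - 22s - 184.
(Check: constant term = det(-A) = (-1)^3 det A = -184; coefficient of s^2 = -tr A = 5.)
The constant term is -184.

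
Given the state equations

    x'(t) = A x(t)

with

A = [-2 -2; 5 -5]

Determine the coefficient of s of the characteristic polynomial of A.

7

For a 2×2 matrix, det(sI - A) = s^2 - (tr A)s + det A.
tr A = -7, det A = 20.
So p(s) = s^2 + 7s + 20.
The coefficient of s is 7.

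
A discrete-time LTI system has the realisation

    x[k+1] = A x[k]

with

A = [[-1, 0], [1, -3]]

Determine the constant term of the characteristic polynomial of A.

3

For a 2×2 matrix, det(zI - A) = z^2 - (tr A)z + det A.
tr A = -4, det A = 3.
So p(z) = z^2 + 4z + 3.
The constant term is 3.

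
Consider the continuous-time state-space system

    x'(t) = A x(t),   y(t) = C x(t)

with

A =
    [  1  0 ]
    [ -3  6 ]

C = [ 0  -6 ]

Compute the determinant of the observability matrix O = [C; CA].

CA = [[18, -36]]
Observability matrix O = [C; CA] = [[0, -6], [18, -36]]
det(O) = 0·(-36) - (-6)·18 = 0 - (-108) = 108
Since det(O) ≠ 0, rank(O) = 2 and the system is completely observable.

108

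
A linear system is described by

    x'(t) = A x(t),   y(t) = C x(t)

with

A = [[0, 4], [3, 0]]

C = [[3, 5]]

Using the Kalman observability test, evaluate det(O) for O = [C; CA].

CA = [[15, 12]]
Observability matrix O = [C; CA] = [[3, 5], [15, 12]]
det(O) = 3·12 - 5·15 = 36 - 75 = -39
Since det(O) ≠ 0, rank(O) = 2 and the system is completely observable.

-39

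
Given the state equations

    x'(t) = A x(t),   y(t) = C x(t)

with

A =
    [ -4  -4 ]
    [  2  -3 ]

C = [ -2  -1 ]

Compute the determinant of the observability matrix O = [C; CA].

CA = [[6, 11]]
Observability matrix O = [C; CA] = [[-2, -1], [6, 11]]
det(O) = (-2)·11 - (-1)·6 = -22 - (-6) = -16
Since det(O) ≠ 0, rank(O) = 2 and the system is completely observable.

-16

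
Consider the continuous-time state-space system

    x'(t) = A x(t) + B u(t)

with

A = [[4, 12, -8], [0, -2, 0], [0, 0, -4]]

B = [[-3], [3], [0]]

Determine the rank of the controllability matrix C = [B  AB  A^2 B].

AB = [[24], [-6], [0]]
A^2B = [[24], [12], [0]]
Controllability matrix C = [B  AB  A^2B] = [[-3, 24, 24], [3, -6, 12], [0, 0, 0]]
Row 3 of C is identically zero, so rank(C) ≤ 2.
The 2×2 minor from rows 1, 2, columns 1, 2 is (-3)·(-6) - 24·3 = 18 - 72 = -54 ≠ 0, so rank(C) = 2.
rank(C) = 2 < n = 3, so the pair (A, B) is not completely controllable.

2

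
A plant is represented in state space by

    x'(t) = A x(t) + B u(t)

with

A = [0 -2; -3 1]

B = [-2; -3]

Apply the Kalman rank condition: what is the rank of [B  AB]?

AB = [[6], [3]]
Controllability matrix C = [B  AB] = [[-2, 6], [-3, 3]]
det(C) = (-2)·3 - 6·(-3) = -6 - (-18) = 12 ≠ 0, so rank(C) = 2.
rank(C) = 2 = n, so the pair (A, B) is completely controllable.

2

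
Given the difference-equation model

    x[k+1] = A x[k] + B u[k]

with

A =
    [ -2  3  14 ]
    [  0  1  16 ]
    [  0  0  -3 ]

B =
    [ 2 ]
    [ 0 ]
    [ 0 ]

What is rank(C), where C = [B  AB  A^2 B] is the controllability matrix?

1

AB = [[-4], [0], [0]]
A^2B = [[8], [0], [0]]
Controllability matrix C = [B  AB  A^2B] = [[2, -4, 8], [0, 0, 0], [0, 0, 0]]
Every column of C is a scalar multiple of column 1 = [2, 0, 0] (multipliers 1, -2, 4), so the columns span a one-dimensional space.
C ≠ 0, hence rank(C) = 1.
rank(C) = 1 < n = 3, so the pair (A, B) is not completely controllable.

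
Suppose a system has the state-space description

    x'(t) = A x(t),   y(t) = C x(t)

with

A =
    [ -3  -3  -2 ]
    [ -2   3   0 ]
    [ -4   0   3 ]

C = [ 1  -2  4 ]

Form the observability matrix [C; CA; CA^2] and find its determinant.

-3232

CA = [[-15, -9, 10]]
CA^2 = [[23, 18, 60]]
Observability matrix O = [C; CA; CA^2] = [[1, -2, 4], [-15, -9, 10], [23, 18, 60]]
Expanding along the first row, det(O) = 1·((-9)·60 - 10·18) - (-2)·((-15)·60 - 10·23) + 4·((-15)·18 - (-9)·23) = 1·(-720) - (-2)·(-1130) + 4·(-63) = -3232
Since det(O) ≠ 0, rank(O) = 3 and the system is completely observable.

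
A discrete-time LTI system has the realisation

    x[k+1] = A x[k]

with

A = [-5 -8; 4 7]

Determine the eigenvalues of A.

det(zI - A) = z^2 - (tr A)z + det A, with tr A = (-5) + 7 = 2 and det A = (-5)·7 - (-8)·4 = -35 - (-32) = -3.
So p(z) = det(zI - A) = z^2 - 2z - 3.
Factor z^2 - 2z - 3: two numbers with sum 2 and product -3 are 3 and -1, so z^2 - 2z - 3 = (z - 3)(z + 1).
Hence p(z) = (z - 3) (z + 1), with roots -1, 3.

-1, 3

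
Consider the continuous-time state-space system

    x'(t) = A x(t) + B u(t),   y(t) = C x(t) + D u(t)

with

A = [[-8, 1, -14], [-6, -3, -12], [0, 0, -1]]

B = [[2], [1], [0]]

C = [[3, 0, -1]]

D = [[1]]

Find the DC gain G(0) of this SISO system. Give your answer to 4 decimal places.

1.7000

G(0) = C(-A)^{-1}B + D = -C A^{-1} B + D.
det A = -30, so A^{-1} = (1/-30)·adj(A) = [[-1/10, -1/30, 9/5], [1/5, -4/15, 2/5], [0, 0, -1]]
A^{-1} B = [-7/30, 2/15, 0]^T
C A^{-1} B = -7/10
G(0) = D - C A^{-1} B = 1 - (-7/10) = 17/10 ≈ 1.7000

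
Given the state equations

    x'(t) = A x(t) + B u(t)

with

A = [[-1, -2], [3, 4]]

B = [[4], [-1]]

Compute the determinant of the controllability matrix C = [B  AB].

30

AB = [[-2], [8]]
Controllability matrix C = [B  AB] = [[4, -2], [-1, 8]]
det(C) = 4·8 - (-2)·(-1) = 32 - 2 = 30
Since det(C) ≠ 0, rank(C) = 2 and the system is completely controllable.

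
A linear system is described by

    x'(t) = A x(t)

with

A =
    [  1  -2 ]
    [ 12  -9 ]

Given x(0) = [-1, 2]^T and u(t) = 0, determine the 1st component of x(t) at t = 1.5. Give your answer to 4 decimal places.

det(sI - A) = s^2 - (tr A)s + det A, with tr A = 1 + (-9) = -8 and det A = 1·(-9) - (-2)·12 = -9 - (-24) = 15.
So p(s) = det(sI - A) = s^2 + 8s + 15.
Factor s^2 + 8s + 15: two numbers with sum -8 and product 15 are -3 and -5, so s^2 + 8s + 15 = (s + 3)(s + 5).
Hence p(s) = (s + 3) (s + 5), with roots -5, -3.
The eigenvalues -5, -3 are distinct and real, so A is diagonalisable and x(t) = e^{At} x(0) = V diag(e^{λ_i t}) V^{-1} x(0), where the columns of V are the eigenvectors.
λ = -5: A - (-5)I = [[6, -2], [12, -4]]. Row 1 gives 6·v1 + (-2)·v2 = 0, so take v_1 = [-1, -3]^T.
λ = -3: A - (-3)I = [[4, -2], [12, -6]]. Row 1 gives 4·v1 + (-2)·v2 = 0, so take v_2 = [1, 2]^T.
V = [v_1 v_2] = [[-1, 1], [-3, 2]] has det V = 1, so V^{-1} = adj(V)/det V = [[2, -1], [3, -1]].
Modal coordinates z(0) = V^{-1} x(0): 2·(-1) + (-1)·2 = -4; 3·(-1) + (-1)·2 = -5; so z(0) = [-4, -5]^T.
x_1(t) = Σ_i (v_i)_1 · z_i(0) · e^{λ_i t} (row 1 of V times the modal terms).
x_1(1.5) = (-1)·(-4)·e^{-5·1.5} + 1·(-5)·e^{-3·1.5} = 4·0.000553 + (-5)·0.011109 = -0.0533.

-0.0533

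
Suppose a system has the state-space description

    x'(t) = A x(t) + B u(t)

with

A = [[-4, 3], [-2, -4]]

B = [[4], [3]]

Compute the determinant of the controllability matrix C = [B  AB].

AB = [[-7], [-20]]
Controllability matrix C = [B  AB] = [[4, -7], [3, -20]]
det(C) = 4·(-20) - (-7)·3 = -80 - (-21) = -59
Since det(C) ≠ 0, rank(C) = 2 and the system is completely controllable.

-59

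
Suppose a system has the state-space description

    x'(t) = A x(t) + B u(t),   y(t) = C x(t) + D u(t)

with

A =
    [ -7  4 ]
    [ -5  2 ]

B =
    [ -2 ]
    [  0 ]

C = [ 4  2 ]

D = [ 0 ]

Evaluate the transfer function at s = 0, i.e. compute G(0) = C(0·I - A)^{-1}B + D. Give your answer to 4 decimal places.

G(0) = C(-A)^{-1}B + D = -C A^{-1} B + D.
det A = 6, so A^{-1} = (1/6)·adj(A) = [[1/3, -2/3], [5/6, -7/6]]
A^{-1} B = [-2/3, -5/3]^T
C A^{-1} B = -6
G(0) = D - C A^{-1} B = 0 - (-6) = 6

6.0000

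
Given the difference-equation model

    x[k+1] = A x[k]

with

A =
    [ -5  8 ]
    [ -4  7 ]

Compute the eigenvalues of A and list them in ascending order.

det(zI - A) = z^2 - (tr A)z + det A, with tr A = (-5) + 7 = 2 and det A = (-5)·7 - 8·(-4) = -35 - (-32) = -3.
So p(z) = det(zI - A) = z^2 - 2z - 3.
Factor z^2 - 2z - 3: two numbers with sum 2 and product -3 are 3 and -1, so z^2 - 2z - 3 = (z - 3)(z + 1).
Hence p(z) = (z - 3) (z + 1), with roots -1, 3.

-1, 3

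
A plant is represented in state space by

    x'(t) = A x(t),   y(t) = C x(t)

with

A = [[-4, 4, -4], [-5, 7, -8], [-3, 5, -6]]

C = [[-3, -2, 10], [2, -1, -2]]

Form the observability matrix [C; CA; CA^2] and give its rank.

CA = [[-8, 24, -32], [3, -9, 12]]
CA^2 = [[8, -24, 32], [-3, 9, -12]]
Observability matrix O = [C; CA; CA^2] = [[-3, -2, 10], [2, -1, -2], [-8, 24, -32], [3, -9, 12], [8, -24, 32], [-3, 9, -12]]
The columns c1, c2, c3 of O are linearly dependent: 2·c1 + 2·c2 + c3 = 0 (check each entry), so rank(O) ≤ 2.
The 2×2 minor from rows 1, 2, columns 1, 2 is (-3)·(-1) - (-2)·2 = 3 - (-4) = 7 ≠ 0, so rank(O) = 2.
rank(O) = 2 < n = 3, so the pair (A, C) is not completely observable.

2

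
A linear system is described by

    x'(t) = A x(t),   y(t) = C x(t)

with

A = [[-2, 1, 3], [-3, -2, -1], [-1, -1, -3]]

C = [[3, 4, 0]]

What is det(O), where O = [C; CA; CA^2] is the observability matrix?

-2533

CA = [[-18, -5, 5]]
CA^2 = [[46, -13, -64]]
Observability matrix O = [C; CA; CA^2] = [[3, 4, 0], [-18, -5, 5], [46, -13, -64]]
Expanding along the first row, det(O) = 3·((-5)·(-64) - 5·(-13)) - 4·((-18)·(-64) - 5·46) + 0·((-18)·(-13) - (-5)·46) = 3·385 - 4·922 + 0·464 = -2533
Since det(O) ≠ 0, rank(O) = 3 and the system is completely observable.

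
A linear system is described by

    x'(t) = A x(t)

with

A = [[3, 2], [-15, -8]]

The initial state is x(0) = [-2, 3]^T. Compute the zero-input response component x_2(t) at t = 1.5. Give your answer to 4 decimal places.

0.6135

det(sI - A) = s^2 - (tr A)s + det A, with tr A = 3 + (-8) = -5 and det A = 3·(-8) - 2·(-15) = -24 - (-30) = 6.
So p(s) = det(sI - A) = s^2 + 5s + 6.
Factor s^2 + 5s + 6: two numbers with sum -5 and product 6 are -2 and -3, so s^2 + 5s + 6 = (s + 2)(s + 3).
Hence p(s) = (s + 2) (s + 3), with roots -3, -2.
The eigenvalues -3, -2 are distinct and real, so A is diagonalisable and x(t) = e^{At} x(0) = V diag(e^{λ_i t}) V^{-1} x(0), where the columns of V are the eigenvectors.
λ = -3: A - (-3)I = [[6, 2], [-15, -5]]. Row 1 gives 6·v1 + 2·v2 = 0, so take v_1 = [1, -3]^T.
λ = -2: A - (-2)I = [[5, 2], [-15, -6]]. Row 1 gives 5·v1 + 2·v2 = 0, so take v_2 = [2, -5]^T.
V = [v_1 v_2] = [[1, 2], [-3, -5]] has det V = 1, so V^{-1} = adj(V)/det V = [[-5, -2], [3, 1]].
Modal coordinates z(0) = V^{-1} x(0): (-5)·(-2) + (-2)·3 = 4; 3·(-2) + 1·3 = -3; so z(0) = [4, -3]^T.
x_2(t) = Σ_i (v_i)_2 · z_i(0) · e^{λ_i t} (row 2 of V times the modal terms).
x_2(1.5) = (-3)·4·e^{-3·1.5} + (-5)·(-3)·e^{-2·1.5} = (-12)·0.011109 + 15·0.049787 = 0.6135.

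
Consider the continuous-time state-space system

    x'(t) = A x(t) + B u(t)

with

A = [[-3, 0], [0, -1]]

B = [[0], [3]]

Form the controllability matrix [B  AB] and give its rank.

AB = [[0], [-3]]
Controllability matrix C = [B  AB] = [[0, 0], [3, -3]]
Every column of C is a scalar multiple of column 1 = [0, 3] (multipliers 1, -1), so the columns span a one-dimensional space.
C ≠ 0, hence rank(C) = 1.
rank(C) = 1 < n = 2, so the pair (A, B) is not completely controllable.

1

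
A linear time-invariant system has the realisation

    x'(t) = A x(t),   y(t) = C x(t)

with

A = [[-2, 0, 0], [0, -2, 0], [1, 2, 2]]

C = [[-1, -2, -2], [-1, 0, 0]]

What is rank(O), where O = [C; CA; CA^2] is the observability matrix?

CA = [[0, 0, -4], [2, 0, 0]]
CA^2 = [[-4, -8, -8], [-4, 0, 0]]
Observability matrix O = [C; CA; CA^2] = [[-1, -2, -2], [-1, 0, 0], [0, 0, -4], [2, 0, 0], [-4, -8, -8], [-4, 0, 0]]
Take the 3×3 submatrix of O formed by rows 1, 2, 3: [[-1, -2, -2], [-1, 0, 0], [0, 0, -4]]. Its determinant is (-1)·(0·(-4) - 0·0) - (-2)·((-1)·(-4) - 0·0) + (-2)·((-1)·0 - 0·0) = (-1)·0 - (-2)·4 + (-2)·0 = 8 ≠ 0.
So rank(O) ≥ 3; since O has 3 columns, rank(O) = 3.
rank(O) = 3 = n, so the pair (A, C) is completely observable.

3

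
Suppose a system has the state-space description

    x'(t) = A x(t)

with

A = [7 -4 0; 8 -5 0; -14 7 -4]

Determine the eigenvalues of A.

-4, -1, 3

det(sI - A) = s^3 - (tr A)s^2 + (M11 + M22 + M33)s - det A, where Mii is the 2×2 principal minor of A obtained by deleting row i and column i.
tr A = 7 + (-5) + (-4) = -2; M11 = (-5)·(-4) - 0·7 = 20 - 0 = 20; M22 = 7·(-4) - 0·(-14) = -28 - 0 = -28; M33 = 7·(-5) - (-4)·8 = -35 - (-32) = -3; sum of minors = -11.
det A = 7·((-5)·(-4) - 0·7) - (-4)·(8·(-4) - 0·(-14)) + 0·(8·7 - (-5)·(-14)) = 7·20 - (-4)·(-32) + 0·(-14) = 12.
So p(s) = det(sI - A) = s^3 + 2s^2 - 11s - 12.
Rational-root test: any integer root divides -12. Testing small divisors, s = -1 works: p(-1) = -1 + 2 + 11 + (-12) = 0, so (s + 1) is a factor.
Dividing, p(s) = (s + 1)(s^2 + s - 12).
Factor s^2 + s - 12: two numbers with sum -1 and product -12 are 3 and -4, so s^2 + s - 12 = (s - 3)(s + 4).
Hence p(s) = (s - 3) (s + 1) (s + 4), with roots -4, -1, 3.
At least one eigenvalue has non-negative real part, so the system is not asymptotically stable.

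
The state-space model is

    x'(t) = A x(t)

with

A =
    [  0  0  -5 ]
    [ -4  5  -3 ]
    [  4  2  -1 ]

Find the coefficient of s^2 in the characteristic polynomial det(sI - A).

-4

Expand det(sI - A) for the 3×3 matrix.
p(s) = s^3 - 4s^2 + 21s - 140.
(Check: constant term = det(-A) = (-1)^3 det A = -140; coefficient of s^2 = -tr A = -4.)
The coefficient of s^2 is -4.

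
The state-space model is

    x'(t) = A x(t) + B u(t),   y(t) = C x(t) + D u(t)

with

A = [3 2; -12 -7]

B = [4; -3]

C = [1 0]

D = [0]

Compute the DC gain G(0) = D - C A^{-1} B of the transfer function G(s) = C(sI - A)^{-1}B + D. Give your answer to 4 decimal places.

G(0) = C(-A)^{-1}B + D = -C A^{-1} B + D.
det A = 3, so A^{-1} = (1/3)·adj(A) = [[-7/3, -2/3], [4, 1]]
A^{-1} B = [-22/3, 13]^T
C A^{-1} B = -22/3
G(0) = D - C A^{-1} B = 0 - (-22/3) = 22/3 ≈ 7.3333

7.3333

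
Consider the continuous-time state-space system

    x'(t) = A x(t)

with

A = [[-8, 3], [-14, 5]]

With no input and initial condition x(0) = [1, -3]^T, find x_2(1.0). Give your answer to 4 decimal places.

-8.5451

det(sI - A) = s^2 - (tr A)s + det A, with tr A = (-8) + 5 = -3 and det A = (-8)·5 - 3·(-14) = -40 - (-42) = 2.
So p(s) = det(sI - A) = s^2 + 3s + 2.
Factor s^2 + 3s + 2: two numbers with sum -3 and product 2 are -1 and -2, so s^2 + 3s + 2 = (s + 1)(s + 2).
Hence p(s) = (s + 1) (s + 2), with roots -2, -1.
The eigenvalues -2, -1 are distinct and real, so A is diagonalisable and x(t) = e^{At} x(0) = V diag(e^{λ_i t}) V^{-1} x(0), where the columns of V are the eigenvectors.
λ = -2: A - (-2)I = [[-6, 3], [-14, 7]]. Row 1 gives (-6)·v1 + 3·v2 = 0, so take v_1 = [1, 2]^T.
λ = -1: A - (-1)I = [[-7, 3], [-14, 6]]. Row 1 gives (-7)·v1 + 3·v2 = 0, so take v_2 = [3, 7]^T.
V = [v_1 v_2] = [[1, 3], [2, 7]] has det V = 1, so V^{-1} = adj(V)/det V = [[7, -3], [-2, 1]].
Modal coordinates z(0) = V^{-1} x(0): 7·1 + (-3)·(-3) = 16; (-2)·1 + 1·(-3) = -5; so z(0) = [16, -5]^T.
x_2(t) = Σ_i (v_i)_2 · z_i(0) · e^{λ_i t} (row 2 of V times the modal terms).
x_2(1.0) = 2·16·e^{-2·1.0} + 7·(-5)·e^{-1·1.0} = 32·0.13533528 + (-35)·0.36787944 = -8.5451.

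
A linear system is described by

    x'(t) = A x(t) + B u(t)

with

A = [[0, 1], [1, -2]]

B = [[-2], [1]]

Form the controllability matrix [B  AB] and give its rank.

AB = [[1], [-4]]
Controllability matrix C = [B  AB] = [[-2, 1], [1, -4]]
det(C) = (-2)·(-4) - 1·1 = 8 - 1 = 7 ≠ 0, so rank(C) = 2.
rank(C) = 2 = n, so the pair (A, B) is completely controllable.

2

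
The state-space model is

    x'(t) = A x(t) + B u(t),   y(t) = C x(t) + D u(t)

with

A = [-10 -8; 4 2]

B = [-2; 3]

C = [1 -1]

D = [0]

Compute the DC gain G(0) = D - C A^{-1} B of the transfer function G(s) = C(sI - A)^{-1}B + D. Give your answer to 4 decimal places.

-3.5000

G(0) = C(-A)^{-1}B + D = -C A^{-1} B + D.
det A = 12, so A^{-1} = (1/12)·adj(A) = [[1/6, 2/3], [-1/3, -5/6]]
A^{-1} B = [5/3, -11/6]^T
C A^{-1} B = 7/2
G(0) = D - C A^{-1} B = 0 - (7/2) = -7/2 ≈ -3.5000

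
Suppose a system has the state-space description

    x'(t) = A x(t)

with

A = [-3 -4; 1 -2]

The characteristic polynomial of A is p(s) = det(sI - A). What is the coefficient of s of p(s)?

5

For a 2×2 matrix, det(sI - A) = s^2 - (tr A)s + det A.
tr A = -5, det A = 10.
So p(s) = s^2 + 5s + 10.
The coefficient of s is 5.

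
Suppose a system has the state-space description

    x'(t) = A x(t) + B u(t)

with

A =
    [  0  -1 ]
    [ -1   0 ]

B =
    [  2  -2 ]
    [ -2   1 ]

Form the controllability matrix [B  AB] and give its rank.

AB = [[2, -1], [-2, 2]]
Controllability matrix C = [B  AB] = [[2, -2, 2, -1], [-2, 1, -2, 2]]
Take the 2×2 submatrix of C formed by columns 1, 2: [[2, -2], [-2, 1]]. Its determinant is 2·1 - (-2)·(-2) = 2 - 4 = -2 ≠ 0.
So rank(C) ≥ 2; since C has 2 rows, rank(C) = 2.
rank(C) = 2 = n, so the pair (A, B) is completely controllable.

2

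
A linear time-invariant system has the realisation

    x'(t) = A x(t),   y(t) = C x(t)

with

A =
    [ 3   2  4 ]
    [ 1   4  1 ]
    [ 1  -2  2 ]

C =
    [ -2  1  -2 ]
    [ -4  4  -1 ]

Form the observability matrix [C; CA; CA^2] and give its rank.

3

CA = [[-7, 4, -11], [-9, 10, -14]]
CA^2 = [[-28, 24, -46], [-31, 50, -54]]
Observability matrix O = [C; CA; CA^2] = [[-2, 1, -2], [-4, 4, -1], [-7, 4, -11], [-9, 10, -14], [-28, 24, -46], [-31, 50, -54]]
Take the 3×3 submatrix of O formed by rows 1, 2, 3: [[-2, 1, -2], [-4, 4, -1], [-7, 4, -11]]. Its determinant is (-2)·(4·(-11) - (-1)·4) - 1·((-4)·(-11) - (-1)·(-7)) + (-2)·((-4)·4 - 4·(-7)) = (-2)·(-40) - 1·37 + (-2)·12 = 19 ≠ 0.
So rank(O) ≥ 3; since O has 3 columns, rank(O) = 3.
rank(O) = 3 = n, so the pair (A, C) is completely observable.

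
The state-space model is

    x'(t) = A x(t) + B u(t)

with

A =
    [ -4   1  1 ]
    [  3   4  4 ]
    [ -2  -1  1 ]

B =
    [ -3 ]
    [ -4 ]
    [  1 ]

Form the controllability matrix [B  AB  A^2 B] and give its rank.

AB = [[9], [-21], [11]]
A^2B = [[-46], [-13], [14]]
Controllability matrix C = [B  AB  A^2B] = [[-3, 9, -46], [-4, -21, -13], [1, 11, 14]]
det(C) = (-3)·((-21)·14 - (-13)·11) - 9·((-4)·14 - (-13)·1) + (-46)·((-4)·11 - (-21)·1) = (-3)·(-151) - 9·(-43) + (-46)·(-23) = 1898 ≠ 0, so rank(C) = 3.
rank(C) = 3 = n, so the pair (A, B) is completely controllable.

3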